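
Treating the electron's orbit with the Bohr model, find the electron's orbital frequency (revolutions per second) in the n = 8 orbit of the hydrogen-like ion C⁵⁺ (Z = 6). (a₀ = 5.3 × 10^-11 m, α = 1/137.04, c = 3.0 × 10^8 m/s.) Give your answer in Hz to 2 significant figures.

r = n²a₀/Z = 5.7 × 10^-10 m, v = Zαc/n = 1.6 × 10^6 m/s
f = v/(2πr) = 4.6 × 10^14 Hz

4.6 × 10^14 Hz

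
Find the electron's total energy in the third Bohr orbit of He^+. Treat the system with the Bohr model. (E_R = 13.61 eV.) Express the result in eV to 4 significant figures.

E_n = −E_R·Z²/n² = −13.61 × 2²/3² = -6.049 eV

-6.049 eV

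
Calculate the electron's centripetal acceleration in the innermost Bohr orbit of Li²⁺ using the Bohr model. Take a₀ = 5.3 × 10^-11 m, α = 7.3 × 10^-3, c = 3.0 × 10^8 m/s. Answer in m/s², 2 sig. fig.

2.4 × 10^24 m/s²

r = n²a₀/Z = 1.8 × 10^-11 m, v = Zαc/n = 6.6 × 10^6 m/s
a = v²/r = (6.6 × 10^6)² / 1.8 × 10^-11 = 2.4 × 10^24 m/s²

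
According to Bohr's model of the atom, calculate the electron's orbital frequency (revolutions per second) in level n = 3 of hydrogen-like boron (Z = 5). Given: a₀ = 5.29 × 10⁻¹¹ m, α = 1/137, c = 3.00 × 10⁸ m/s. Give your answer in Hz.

6.10 × 10¹⁵ Hz

r = n²a₀/Z = 9.52 × 10⁻¹¹ m, v = Zαc/n = 3.65 × 10⁶ m/s
f = v/(2πr) = 6.10 × 10¹⁵ Hz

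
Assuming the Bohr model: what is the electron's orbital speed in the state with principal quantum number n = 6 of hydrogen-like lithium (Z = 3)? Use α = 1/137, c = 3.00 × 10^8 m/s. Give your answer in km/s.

1090 km/s

v_n = Zαc/n = 3 × 0.00730 × 3.00 × 10^8 / 6
    = 1090 km/s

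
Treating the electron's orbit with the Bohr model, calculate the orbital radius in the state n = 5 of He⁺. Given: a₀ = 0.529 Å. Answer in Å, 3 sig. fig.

6.61 Å

r_n = n²a₀/Z = 5² × 0.529 / 2
    = 25 × 0.529 / 2 = 6.61 Å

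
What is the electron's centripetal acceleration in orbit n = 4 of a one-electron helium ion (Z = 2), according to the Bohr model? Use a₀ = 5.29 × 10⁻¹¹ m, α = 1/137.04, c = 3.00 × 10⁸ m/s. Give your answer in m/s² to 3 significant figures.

2.83 × 10²¹ m/s²

r = n²a₀/Z = 4.23 × 10⁻¹⁰ m, v = Zαc/n = 1.09 × 10⁶ m/s
a = v²/r = (1.09 × 10⁶)² / 4.23 × 10⁻¹⁰ = 2.83 × 10²¹ m/s²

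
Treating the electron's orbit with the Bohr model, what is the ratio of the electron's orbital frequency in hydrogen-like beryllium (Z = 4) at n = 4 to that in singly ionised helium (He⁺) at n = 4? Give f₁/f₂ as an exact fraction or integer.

f ∝ Z^2 · n^-3
f₁/f₂ = (4/2)^2 · (4/4)^-3 = 4

4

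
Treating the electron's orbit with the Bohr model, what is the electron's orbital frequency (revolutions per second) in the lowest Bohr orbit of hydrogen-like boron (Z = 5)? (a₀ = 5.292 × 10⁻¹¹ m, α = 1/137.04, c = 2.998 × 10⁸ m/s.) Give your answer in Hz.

r = n²a₀/Z = 1.058 × 10⁻¹¹ m, v = Zαc/n = 1.094 × 10⁷ m/s
f = v/(2πr) = 1.645 × 10¹⁷ Hz

1.645 × 10¹⁷ Hz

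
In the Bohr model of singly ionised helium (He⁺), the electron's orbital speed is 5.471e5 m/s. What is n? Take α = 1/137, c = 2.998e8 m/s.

v_n = Zαc/n ⇒ n = Zαc/v = 2 × 0.007299 × 2.998e8 / 5.471e5 ≈ 8.00
n = 8

8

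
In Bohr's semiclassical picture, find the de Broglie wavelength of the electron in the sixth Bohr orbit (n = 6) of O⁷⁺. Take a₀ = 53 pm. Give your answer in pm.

250 pm

The Bohr quantisation condition is nλ = 2πr_n.
r_n = n²a₀/Z = 240 pm
λ = 2πr_n/n = 2π·240/6 = 250 pm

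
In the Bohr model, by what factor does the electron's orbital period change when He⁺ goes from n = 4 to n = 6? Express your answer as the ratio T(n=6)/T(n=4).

27/8

T ∝ Z^-2 · n^3; with Z fixed, T ∝ n^3.
T(n=6)/T(n=4) = (6/4)^3 = 27/8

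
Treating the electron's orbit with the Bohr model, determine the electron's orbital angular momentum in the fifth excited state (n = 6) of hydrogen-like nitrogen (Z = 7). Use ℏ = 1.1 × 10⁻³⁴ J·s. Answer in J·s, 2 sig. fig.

6.6 × 10⁻³⁴ J·s

L_n = nℏ = 6 × 1.1 × 10⁻³⁴ = 6.6 × 10⁻³⁴ J·s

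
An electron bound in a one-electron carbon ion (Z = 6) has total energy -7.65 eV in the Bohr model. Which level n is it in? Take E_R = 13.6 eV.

E_n = −E_R Z²/n² ⇒ n² = E_R Z²/(−E_n) = 13.6 × 6² / 7.65 ≈ 64.00
n = 8

8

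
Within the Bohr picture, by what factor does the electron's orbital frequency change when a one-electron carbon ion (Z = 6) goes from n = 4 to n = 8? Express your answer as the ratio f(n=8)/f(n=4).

f ∝ Z^2 · n^-3; with Z fixed, f ∝ n^-3.
f(n=8)/f(n=4) = (8/4)^-3 = 1/8

1/8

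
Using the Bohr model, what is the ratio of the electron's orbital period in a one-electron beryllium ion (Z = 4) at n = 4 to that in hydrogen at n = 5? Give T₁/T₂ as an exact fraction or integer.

4/125

T ∝ Z^-2 · n^3
T₁/T₂ = (4/1)^-2 · (4/5)^3 = 4/125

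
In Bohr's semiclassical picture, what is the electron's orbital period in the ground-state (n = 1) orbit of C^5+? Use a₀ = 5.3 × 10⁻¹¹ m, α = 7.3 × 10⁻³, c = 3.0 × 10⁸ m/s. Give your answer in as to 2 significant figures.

r = n²a₀/Z = 1²·5.3 × 10⁻¹¹/6 = 8.8 × 10⁻¹² m
v = Zαc/n = 6·0.0073·3.0 × 10⁸/1 = 1.3 × 10⁷ m/s
T = 2πr/v = 4.2 × 10⁻¹⁸ s = 4.2 as

4.2 as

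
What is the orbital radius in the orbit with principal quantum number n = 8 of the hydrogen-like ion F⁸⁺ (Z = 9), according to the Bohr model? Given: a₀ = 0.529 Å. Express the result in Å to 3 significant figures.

3.76 Å

r_n = n²a₀/Z = 8² × 0.529 / 9
    = 64 × 0.529 / 9 = 3.76 Å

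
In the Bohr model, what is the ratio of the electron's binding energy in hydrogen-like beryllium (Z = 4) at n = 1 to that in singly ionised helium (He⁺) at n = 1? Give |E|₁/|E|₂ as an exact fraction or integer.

|E| ∝ Z^2 · n^-2
|E|₁/|E|₂ = (4/2)^2 · (1/1)^-2 = 4

4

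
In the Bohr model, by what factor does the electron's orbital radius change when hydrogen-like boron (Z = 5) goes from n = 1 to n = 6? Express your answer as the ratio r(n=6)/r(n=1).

r ∝ Z^-1 · n^2; with Z fixed, r ∝ n^2.
r(n=6)/r(n=1) = (6/1)^2 = 36

36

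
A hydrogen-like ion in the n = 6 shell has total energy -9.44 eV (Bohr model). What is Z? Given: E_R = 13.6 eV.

5

E_n = −E_R Z²/n² ⇒ Z² = −E_n n²/E_R = 9.44 × 6² / 13.6 ≈ 24.99
Z = 5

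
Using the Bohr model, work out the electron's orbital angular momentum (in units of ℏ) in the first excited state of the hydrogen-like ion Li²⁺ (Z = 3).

L_n = nℏ, so L/ℏ = n = 2.

2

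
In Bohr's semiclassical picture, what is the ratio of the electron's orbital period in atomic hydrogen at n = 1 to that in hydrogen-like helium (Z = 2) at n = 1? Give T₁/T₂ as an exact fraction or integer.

4

T ∝ Z^-2 · n^3
T₁/T₂ = (1/2)^-2 · (1/1)^3 = 4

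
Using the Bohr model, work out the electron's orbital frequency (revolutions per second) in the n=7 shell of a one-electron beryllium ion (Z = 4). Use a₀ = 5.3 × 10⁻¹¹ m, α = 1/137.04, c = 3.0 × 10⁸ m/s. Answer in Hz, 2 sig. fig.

r = n²a₀/Z = 6.5 × 10⁻¹⁰ m, v = Zαc/n = 1.3 × 10⁶ m/s
f = v/(2πr) = 3.1 × 10¹⁴ Hz

3.1 × 10¹⁴ Hz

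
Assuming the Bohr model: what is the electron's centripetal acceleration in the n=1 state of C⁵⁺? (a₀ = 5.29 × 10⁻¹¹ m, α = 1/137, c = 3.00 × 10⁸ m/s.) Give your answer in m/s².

1.96 × 10²⁵ m/s²

r = n²a₀/Z = 8.82 × 10⁻¹² m, v = Zαc/n = 1.31 × 10⁷ m/s
a = v²/r = (1.31 × 10⁷)² / 8.82 × 10⁻¹² = 1.96 × 10²⁵ m/s²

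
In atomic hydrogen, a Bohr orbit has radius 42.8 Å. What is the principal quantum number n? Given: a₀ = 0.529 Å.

r_n = n²a₀/Z ⇒ n² = rZ/a₀ = 42.8 × 1 / 0.529 ≈ 80.91
n = 9

9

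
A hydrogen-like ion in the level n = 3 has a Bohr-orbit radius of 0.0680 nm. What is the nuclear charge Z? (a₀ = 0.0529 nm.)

r_n = n²a₀/Z ⇒ Z = n²a₀/r = 3² × 0.0529 / 0.0680 ≈ 7.00
Z = 7

7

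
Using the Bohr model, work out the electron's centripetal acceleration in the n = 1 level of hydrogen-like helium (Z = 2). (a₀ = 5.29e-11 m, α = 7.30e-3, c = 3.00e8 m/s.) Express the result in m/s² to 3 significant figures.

r = n²a₀/Z = 2.65e-11 m, v = Zαc/n = 4.38e6 m/s
a = v²/r = (4.38e6)² / 2.65e-11 = 7.25e23 m/s²

7.25e23 m/s²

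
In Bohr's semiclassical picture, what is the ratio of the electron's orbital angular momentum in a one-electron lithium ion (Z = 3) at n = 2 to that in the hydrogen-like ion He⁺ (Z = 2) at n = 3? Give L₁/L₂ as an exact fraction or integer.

2/3

L = nℏ is independent of Z.
L₁/L₂ = n₁/n₂ = 2/3 = 2/3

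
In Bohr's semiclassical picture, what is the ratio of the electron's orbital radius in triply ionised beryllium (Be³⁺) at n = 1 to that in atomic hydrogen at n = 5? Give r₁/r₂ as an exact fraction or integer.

r ∝ Z^-1 · n^2
r₁/r₂ = (4/1)^-1 · (1/5)^2 = 1/100

1/100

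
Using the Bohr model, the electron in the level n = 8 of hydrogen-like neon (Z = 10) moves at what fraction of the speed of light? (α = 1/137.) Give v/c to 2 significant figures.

v_n = Zαc/n, so v/c = Zα/n = 10 × 0.0073 / 8 = 0.0091

0.0091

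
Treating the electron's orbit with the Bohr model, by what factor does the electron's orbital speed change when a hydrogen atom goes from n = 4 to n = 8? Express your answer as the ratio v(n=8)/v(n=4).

v ∝ Z^1 · n^-1; with Z fixed, v ∝ n^-1.
v(n=8)/v(n=4) = (8/4)^-1 = 1/2

1/2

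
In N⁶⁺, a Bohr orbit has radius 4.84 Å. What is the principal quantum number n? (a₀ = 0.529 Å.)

8

r_n = n²a₀/Z ⇒ n² = rZ/a₀ = 4.84 × 7 / 0.529 ≈ 64.05
n = 8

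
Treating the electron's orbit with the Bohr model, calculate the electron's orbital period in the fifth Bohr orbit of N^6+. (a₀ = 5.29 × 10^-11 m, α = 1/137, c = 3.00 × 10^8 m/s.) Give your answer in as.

r = n²a₀/Z = 5²·5.29 × 10^-11/7 = 1.89 × 10^-10 m
v = Zαc/n = 7·0.00730·3.00 × 10^8/5 = 3.07 × 10^6 m/s
T = 2πr/v = 3.87 × 10^-16 s = 387 as

387 as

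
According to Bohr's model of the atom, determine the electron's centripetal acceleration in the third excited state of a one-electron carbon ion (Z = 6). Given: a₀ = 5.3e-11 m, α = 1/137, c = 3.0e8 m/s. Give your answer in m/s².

r = n²a₀/Z = 1.4e-10 m, v = Zαc/n = 3.3e6 m/s
a = v²/r = (3.3e6)² / 1.4e-10 = 7.6e22 m/s²

7.6e22 m/s²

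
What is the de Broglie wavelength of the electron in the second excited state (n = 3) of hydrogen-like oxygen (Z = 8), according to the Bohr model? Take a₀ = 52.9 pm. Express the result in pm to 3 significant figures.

125 pm

The Bohr quantisation condition is nλ = 2πr_n.
r_n = n²a₀/Z = 59.5 pm
λ = 2πr_n/n = 2π·59.5/3 = 125 pm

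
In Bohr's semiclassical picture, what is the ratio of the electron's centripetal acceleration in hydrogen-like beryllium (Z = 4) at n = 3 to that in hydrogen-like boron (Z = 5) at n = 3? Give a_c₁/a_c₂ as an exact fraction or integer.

a_c ∝ Z^3 · n^-4
a_c₁/a_c₂ = (4/5)^3 · (3/3)^-4 = 64/125

64/125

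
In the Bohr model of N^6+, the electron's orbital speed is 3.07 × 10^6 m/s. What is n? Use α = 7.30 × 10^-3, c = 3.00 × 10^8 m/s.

5

v_n = Zαc/n ⇒ n = Zαc/v = 7 × 0.00730 × 3.00 × 10^8 / 3.07 × 10^6 ≈ 4.99
n = 5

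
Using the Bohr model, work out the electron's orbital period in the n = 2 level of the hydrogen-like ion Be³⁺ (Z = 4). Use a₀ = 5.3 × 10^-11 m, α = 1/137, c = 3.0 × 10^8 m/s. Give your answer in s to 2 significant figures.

r = n²a₀/Z = 2²·5.3 × 10^-11/4 = 5.3 × 10^-11 m
v = Zαc/n = 4·0.0073·3.0 × 10^8/2 = 4.4 × 10^6 m/s
T = 2πr/v = 7.6 × 10^-17 s

7.6 × 10^-17 s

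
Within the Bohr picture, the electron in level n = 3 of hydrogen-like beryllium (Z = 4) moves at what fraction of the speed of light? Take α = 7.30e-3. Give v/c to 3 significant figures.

0.00973

v_n = Zαc/n, so v/c = Zα/n = 4 × 0.00730 / 3 = 0.00973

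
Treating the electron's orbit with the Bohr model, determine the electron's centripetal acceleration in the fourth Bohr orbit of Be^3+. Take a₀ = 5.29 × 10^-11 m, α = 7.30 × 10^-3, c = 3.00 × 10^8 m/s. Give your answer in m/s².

2.27 × 10^22 m/s²

r = n²a₀/Z = 2.12 × 10^-10 m, v = Zαc/n = 2.19 × 10^6 m/s
a = v²/r = (2.19 × 10^6)² / 2.12 × 10^-10 = 2.27 × 10^22 m/s²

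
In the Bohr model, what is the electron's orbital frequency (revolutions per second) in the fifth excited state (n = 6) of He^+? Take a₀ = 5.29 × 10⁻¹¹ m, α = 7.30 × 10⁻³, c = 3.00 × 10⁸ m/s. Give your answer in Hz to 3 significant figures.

1.22 × 10¹⁴ Hz

r = n²a₀/Z = 9.52 × 10⁻¹⁰ m, v = Zαc/n = 7.30 × 10⁵ m/s
f = v/(2πr) = 1.22 × 10¹⁴ Hz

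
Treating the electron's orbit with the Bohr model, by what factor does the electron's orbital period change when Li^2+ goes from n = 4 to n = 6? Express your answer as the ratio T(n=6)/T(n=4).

T ∝ Z^-2 · n^3; with Z fixed, T ∝ n^3.
T(n=6)/T(n=4) = (6/4)^3 = 27/8

27/8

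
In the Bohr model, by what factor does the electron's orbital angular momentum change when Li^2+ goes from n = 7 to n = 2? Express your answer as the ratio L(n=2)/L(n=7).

2/7

L = nℏ depends only on n, so L ∝ n.
L(n=2)/L(n=7) = (2/7)^1 = 2/7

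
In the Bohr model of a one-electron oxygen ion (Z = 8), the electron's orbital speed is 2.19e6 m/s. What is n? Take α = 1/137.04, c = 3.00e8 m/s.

8

v_n = Zαc/n ⇒ n = Zαc/v = 8 × 0.00730 × 3.00e8 / 2.19e6 ≈ 8.00
n = 8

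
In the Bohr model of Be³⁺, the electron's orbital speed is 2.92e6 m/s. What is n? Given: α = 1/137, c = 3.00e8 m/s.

v_n = Zαc/n ⇒ n = Zαc/v = 4 × 0.00730 × 3.00e8 / 2.92e6 ≈ 3.00
n = 3

3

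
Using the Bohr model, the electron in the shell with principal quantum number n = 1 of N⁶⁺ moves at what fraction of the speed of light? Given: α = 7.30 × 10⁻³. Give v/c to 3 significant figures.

v_n = Zαc/n, so v/c = Zα/n = 7 × 0.00730 / 1 = 0.0511

0.0511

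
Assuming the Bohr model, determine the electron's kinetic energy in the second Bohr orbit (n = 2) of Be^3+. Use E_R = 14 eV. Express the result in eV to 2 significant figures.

For a Coulomb orbit the virial theorem gives K = −E_n.
E_n = −E_R·Z²/n², so K = E_R·Z²/n² = 14 × 4²/2² = 56 eV

56 eV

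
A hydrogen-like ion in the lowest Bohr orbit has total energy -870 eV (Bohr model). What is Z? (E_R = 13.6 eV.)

E_n = −E_R Z²/n² ⇒ Z² = −E_n n²/E_R = 870 × 1² / 13.6 ≈ 63.97
Z = 8

8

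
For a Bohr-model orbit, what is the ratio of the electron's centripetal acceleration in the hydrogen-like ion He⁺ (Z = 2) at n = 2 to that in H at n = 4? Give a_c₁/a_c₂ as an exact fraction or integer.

128

a_c ∝ Z^3 · n^-4
a_c₁/a_c₂ = (2/1)^3 · (2/4)^-4 = 128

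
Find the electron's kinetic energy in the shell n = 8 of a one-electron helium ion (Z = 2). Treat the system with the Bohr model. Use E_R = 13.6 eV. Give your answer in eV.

For a Coulomb orbit the virial theorem gives K = −E_n.
E_n = −E_R·Z²/n², so K = E_R·Z²/n² = 13.6 × 2²/8² = 0.850 eV

0.850 eV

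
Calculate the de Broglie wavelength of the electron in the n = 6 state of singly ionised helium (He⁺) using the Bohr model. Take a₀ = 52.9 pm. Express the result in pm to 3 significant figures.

997 pm

The Bohr quantisation condition is nλ = 2πr_n.
r_n = n²a₀/Z = 952 pm
λ = 2πr_n/n = 2π·952/6 = 997 pm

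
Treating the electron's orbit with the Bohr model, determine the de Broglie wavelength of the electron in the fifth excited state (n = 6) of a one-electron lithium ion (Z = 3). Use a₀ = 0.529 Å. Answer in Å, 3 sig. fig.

The Bohr quantisation condition is nλ = 2πr_n.
r_n = n²a₀/Z = 6.35 Å
λ = 2πr_n/n = 2π·6.35/6 = 6.65 Å

6.65 Å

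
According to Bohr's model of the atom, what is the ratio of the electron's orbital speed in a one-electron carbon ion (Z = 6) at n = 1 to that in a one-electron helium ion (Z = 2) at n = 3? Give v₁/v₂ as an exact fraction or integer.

9

v ∝ Z^1 · n^-1
v₁/v₂ = (6/2)^1 · (1/3)^-1 = 9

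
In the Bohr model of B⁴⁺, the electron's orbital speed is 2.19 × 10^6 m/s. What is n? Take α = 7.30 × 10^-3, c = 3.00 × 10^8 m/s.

v_n = Zαc/n ⇒ n = Zαc/v = 5 × 0.00730 × 3.00 × 10^8 / 2.19 × 10^6 ≈ 5.00
n = 5

5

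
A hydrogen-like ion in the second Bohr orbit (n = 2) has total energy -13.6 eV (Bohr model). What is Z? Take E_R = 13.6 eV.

2

E_n = −E_R Z²/n² ⇒ Z² = −E_n n²/E_R = 13.6 × 2² / 13.6 ≈ 4.00
Z = 2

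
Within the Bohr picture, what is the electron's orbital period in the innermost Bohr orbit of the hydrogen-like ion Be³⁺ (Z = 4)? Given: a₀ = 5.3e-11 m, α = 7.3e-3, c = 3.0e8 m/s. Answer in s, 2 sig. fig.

r = n²a₀/Z = 1²·5.3e-11/4 = 1.3e-11 m
v = Zαc/n = 4·0.0073·3.0e8/1 = 8.8e6 m/s
T = 2πr/v = 9.5e-18 s

9.5e-18 s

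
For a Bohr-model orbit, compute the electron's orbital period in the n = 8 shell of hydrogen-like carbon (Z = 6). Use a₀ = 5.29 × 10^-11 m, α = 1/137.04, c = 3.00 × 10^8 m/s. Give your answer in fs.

r = n²a₀/Z = 8²·5.29 × 10^-11/6 = 5.64 × 10^-10 m
v = Zαc/n = 6·0.00730·3.00 × 10^8/8 = 1.64 × 10^6 m/s
T = 2πr/v = 2.16 × 10^-15 s = 2.16 fs

2.16 fs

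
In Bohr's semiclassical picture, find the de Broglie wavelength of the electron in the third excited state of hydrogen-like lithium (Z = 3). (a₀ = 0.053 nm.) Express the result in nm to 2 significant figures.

0.44 nm

The Bohr quantisation condition is nλ = 2πr_n.
r_n = n²a₀/Z = 0.28 nm
λ = 2πr_n/n = 2π·0.28/4 = 0.44 nm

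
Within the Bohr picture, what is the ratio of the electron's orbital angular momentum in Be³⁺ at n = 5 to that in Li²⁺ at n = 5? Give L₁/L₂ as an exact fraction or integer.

L = nℏ is independent of Z.
L₁/L₂ = n₁/n₂ = 5/5 = 1

1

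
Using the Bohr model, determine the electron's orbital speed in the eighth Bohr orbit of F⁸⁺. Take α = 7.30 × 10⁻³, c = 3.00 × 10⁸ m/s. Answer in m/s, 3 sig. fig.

v_n = Zαc/n = 9 × 0.00730 × 3.00 × 10⁸ / 8
    = 2.46 × 10⁶ m/s

2.46 × 10⁶ m/s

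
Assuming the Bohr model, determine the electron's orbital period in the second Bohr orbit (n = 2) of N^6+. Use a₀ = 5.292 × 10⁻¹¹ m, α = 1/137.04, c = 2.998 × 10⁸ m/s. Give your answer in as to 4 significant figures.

24.81 as

r = n²a₀/Z = 2²·5.292 × 10⁻¹¹/7 = 3.024 × 10⁻¹¹ m
v = Zαc/n = 7·0.007297·2.998 × 10⁸/2 = 7.657 × 10⁶ m/s
T = 2πr/v = 2.481 × 10⁻¹⁷ s = 24.81 as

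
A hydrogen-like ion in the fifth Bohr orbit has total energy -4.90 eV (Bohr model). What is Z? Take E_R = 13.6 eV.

E_n = −E_R Z²/n² ⇒ Z² = −E_n n²/E_R = 4.90 × 5² / 13.6 ≈ 9.01
Z = 3

3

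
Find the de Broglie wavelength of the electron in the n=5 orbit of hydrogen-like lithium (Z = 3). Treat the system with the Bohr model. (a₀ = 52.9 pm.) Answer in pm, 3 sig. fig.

The Bohr quantisation condition is nλ = 2πr_n.
r_n = n²a₀/Z = 441 pm
λ = 2πr_n/n = 2π·441/5 = 554 pm

554 pm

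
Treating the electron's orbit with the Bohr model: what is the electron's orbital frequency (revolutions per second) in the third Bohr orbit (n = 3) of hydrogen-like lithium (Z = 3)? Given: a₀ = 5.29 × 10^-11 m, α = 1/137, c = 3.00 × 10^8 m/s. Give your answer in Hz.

2.20 × 10^15 Hz

r = n²a₀/Z = 1.59 × 10^-10 m, v = Zαc/n = 2.19 × 10^6 m/s
f = v/(2πr) = 2.20 × 10^15 Hz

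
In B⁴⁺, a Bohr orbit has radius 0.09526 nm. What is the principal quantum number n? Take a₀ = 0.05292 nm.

r_n = n²a₀/Z ⇒ n² = rZ/a₀ = 0.09526 × 5 / 0.05292 ≈ 9.00
n = 3

3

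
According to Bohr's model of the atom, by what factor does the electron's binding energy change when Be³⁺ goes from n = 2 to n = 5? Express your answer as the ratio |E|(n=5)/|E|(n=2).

4/25

|E| ∝ Z^2 · n^-2; with Z fixed, |E| ∝ n^-2.
|E|(n=5)/|E|(n=2) = (5/2)^-2 = 4/25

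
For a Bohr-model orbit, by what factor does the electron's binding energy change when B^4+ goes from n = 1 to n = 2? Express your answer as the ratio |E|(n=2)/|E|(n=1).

1/4

|E| ∝ Z^2 · n^-2; with Z fixed, |E| ∝ n^-2.
|E|(n=2)/|E|(n=1) = (2/1)^-2 = 1/4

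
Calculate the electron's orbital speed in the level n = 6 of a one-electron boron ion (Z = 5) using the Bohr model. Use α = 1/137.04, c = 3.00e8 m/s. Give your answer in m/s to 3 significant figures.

v_n = Zαc/n = 5 × 0.00730 × 3.00e8 / 6
    = 1.82e6 m/s

1.82e6 m/s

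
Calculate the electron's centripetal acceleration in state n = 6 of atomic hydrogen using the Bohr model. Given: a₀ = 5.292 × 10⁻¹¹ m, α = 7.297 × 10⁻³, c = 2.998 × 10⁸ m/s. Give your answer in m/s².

r = n²a₀/Z = 1.905 × 10⁻⁹ m, v = Zαc/n = 3.646 × 10⁵ m/s
a = v²/r = (3.646 × 10⁵)² / 1.905 × 10⁻⁹ = 6.978 × 10¹⁹ m/s²

6.978 × 10¹⁹ m/s²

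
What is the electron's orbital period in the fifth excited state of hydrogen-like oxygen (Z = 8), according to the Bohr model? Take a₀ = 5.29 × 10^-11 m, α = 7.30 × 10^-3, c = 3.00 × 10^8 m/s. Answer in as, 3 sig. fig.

r = n²a₀/Z = 6²·5.29 × 10^-11/8 = 2.38 × 10^-10 m
v = Zαc/n = 8·0.00730·3.00 × 10^8/6 = 2.92 × 10^6 m/s
T = 2πr/v = 5.12 × 10^-16 s = 512 as

512 as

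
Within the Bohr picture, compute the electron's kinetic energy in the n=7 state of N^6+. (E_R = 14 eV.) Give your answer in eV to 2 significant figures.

For a Coulomb orbit the virial theorem gives K = −E_n.
E_n = −E_R·Z²/n², so K = E_R·Z²/n² = 14 × 7²/7² = 14 eV

14 eV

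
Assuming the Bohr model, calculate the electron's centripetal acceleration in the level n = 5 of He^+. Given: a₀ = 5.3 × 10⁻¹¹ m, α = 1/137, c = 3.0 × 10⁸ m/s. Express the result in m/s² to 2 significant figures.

r = n²a₀/Z = 6.6 × 10⁻¹⁰ m, v = Zαc/n = 8.8 × 10⁵ m/s
a = v²/r = (8.8 × 10⁵)² / 6.6 × 10⁻¹⁰ = 1.2 × 10²¹ m/s²

1.2 × 10²¹ m/s²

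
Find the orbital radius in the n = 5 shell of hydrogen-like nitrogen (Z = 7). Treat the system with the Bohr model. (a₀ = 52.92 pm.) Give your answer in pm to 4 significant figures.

189.0 pm

r_n = n²a₀/Z = 5² × 52.92 / 7
    = 25 × 52.92 / 7 = 189.0 pm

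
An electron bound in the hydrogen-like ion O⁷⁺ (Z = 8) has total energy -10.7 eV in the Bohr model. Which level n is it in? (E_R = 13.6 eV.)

9

E_n = −E_R Z²/n² ⇒ n² = E_R Z²/(−E_n) = 13.6 × 8² / 10.7 ≈ 81.35
n = 9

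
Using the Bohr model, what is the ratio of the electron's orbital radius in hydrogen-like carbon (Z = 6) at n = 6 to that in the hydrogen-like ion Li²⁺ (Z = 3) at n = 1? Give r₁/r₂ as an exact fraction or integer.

18

r ∝ Z^-1 · n^2
r₁/r₂ = (6/3)^-1 · (6/1)^2 = 18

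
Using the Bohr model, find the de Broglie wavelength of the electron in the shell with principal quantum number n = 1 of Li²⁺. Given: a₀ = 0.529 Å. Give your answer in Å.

The Bohr quantisation condition is nλ = 2πr_n.
r_n = n²a₀/Z = 0.176 Å
λ = 2πr_n/n = 2π·0.176/1 = 1.11 Å

1.11 Å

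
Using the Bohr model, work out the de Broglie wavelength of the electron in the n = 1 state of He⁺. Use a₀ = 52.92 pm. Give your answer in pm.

166.3 pm

The Bohr quantisation condition is nλ = 2πr_n.
r_n = n²a₀/Z = 26.46 pm
λ = 2πr_n/n = 2π·26.46/1 = 166.3 pm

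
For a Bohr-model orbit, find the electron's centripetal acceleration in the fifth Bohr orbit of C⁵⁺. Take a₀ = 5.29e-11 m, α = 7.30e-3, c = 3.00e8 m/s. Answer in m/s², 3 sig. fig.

r = n²a₀/Z = 2.20e-10 m, v = Zαc/n = 2.63e6 m/s
a = v²/r = (2.63e6)² / 2.20e-10 = 3.13e22 m/s²

3.13e22 m/s²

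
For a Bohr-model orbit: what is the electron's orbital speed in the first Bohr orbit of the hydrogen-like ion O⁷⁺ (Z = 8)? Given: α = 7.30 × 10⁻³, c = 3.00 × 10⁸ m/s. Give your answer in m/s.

1.75 × 10⁷ m/s

v_n = Zαc/n = 8 × 0.00730 × 3.00 × 10⁸ / 1
    = 1.75 × 10⁷ m/s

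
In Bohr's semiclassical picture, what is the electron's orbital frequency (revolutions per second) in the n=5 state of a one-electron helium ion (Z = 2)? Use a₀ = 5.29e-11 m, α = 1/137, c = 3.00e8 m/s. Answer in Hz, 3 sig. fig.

r = n²a₀/Z = 6.61e-10 m, v = Zαc/n = 8.76e5 m/s
f = v/(2πr) = 2.11e14 Hz

2.11e14 Hz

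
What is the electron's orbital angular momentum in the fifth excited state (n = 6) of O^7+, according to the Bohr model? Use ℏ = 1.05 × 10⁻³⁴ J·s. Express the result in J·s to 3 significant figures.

6.30 × 10⁻³⁴ J·s

L_n = nℏ = 6 × 1.05 × 10⁻³⁴ = 6.30 × 10⁻³⁴ J·s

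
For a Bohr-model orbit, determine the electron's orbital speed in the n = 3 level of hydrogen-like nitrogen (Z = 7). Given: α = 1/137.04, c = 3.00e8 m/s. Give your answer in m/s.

v_n = Zαc/n = 7 × 0.00730 × 3.00e8 / 3
    = 5.11e6 m/s

5.11e6 m/s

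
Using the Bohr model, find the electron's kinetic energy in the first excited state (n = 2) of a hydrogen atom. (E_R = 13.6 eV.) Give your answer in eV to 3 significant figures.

3.40 eV

For a Coulomb orbit the virial theorem gives K = −E_n.
E_n = −E_R·Z²/n², so K = E_R·Z²/n² = 13.6 × 1²/2² = 3.40 eV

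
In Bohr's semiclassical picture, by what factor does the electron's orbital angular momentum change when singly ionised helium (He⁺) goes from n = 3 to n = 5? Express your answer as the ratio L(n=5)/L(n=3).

L = nℏ depends only on n, so L ∝ n.
L(n=5)/L(n=3) = (5/3)^1 = 5/3

5/3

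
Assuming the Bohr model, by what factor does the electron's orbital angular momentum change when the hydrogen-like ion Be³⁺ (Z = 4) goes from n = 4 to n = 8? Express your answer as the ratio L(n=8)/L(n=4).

2

L = nℏ depends only on n, so L ∝ n.
L(n=8)/L(n=4) = (8/4)^1 = 2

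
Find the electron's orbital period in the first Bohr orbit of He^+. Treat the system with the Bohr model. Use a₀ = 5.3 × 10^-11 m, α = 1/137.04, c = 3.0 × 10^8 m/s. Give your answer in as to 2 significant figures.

r = n²a₀/Z = 1²·5.3 × 10^-11/2 = 2.6 × 10^-11 m
v = Zαc/n = 2·0.0073·3.0 × 10^8/1 = 4.4 × 10^6 m/s
T = 2πr/v = 3.8 × 10^-17 s = 38 as

38 as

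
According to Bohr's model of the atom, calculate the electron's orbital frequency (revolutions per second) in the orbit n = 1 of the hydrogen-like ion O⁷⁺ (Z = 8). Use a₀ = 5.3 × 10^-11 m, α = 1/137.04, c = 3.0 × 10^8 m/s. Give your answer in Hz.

r = n²a₀/Z = 6.6 × 10^-12 m, v = Zαc/n = 1.8 × 10^7 m/s
f = v/(2πr) = 4.2 × 10^17 Hz

4.2 × 10^17 Hz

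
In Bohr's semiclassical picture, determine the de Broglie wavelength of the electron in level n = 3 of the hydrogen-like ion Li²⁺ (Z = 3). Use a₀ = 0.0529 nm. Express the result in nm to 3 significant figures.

The Bohr quantisation condition is nλ = 2πr_n.
r_n = n²a₀/Z = 0.159 nm
λ = 2πr_n/n = 2π·0.159/3 = 0.332 nm

0.332 nm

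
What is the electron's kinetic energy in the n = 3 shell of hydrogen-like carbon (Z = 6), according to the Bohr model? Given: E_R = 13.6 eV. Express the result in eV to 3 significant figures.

54.4 eV

For a Coulomb orbit the virial theorem gives K = −E_n.
E_n = −E_R·Z²/n², so K = E_R·Z²/n² = 13.6 × 6²/3² = 54.4 eV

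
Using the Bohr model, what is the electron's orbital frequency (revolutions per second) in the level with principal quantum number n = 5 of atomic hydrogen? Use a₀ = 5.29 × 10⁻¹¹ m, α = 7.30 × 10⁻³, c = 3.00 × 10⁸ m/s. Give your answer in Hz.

5.27 × 10¹³ Hz

r = n²a₀/Z = 1.32 × 10⁻⁹ m, v = Zαc/n = 4.38 × 10⁵ m/s
f = v/(2πr) = 5.27 × 10¹³ Hz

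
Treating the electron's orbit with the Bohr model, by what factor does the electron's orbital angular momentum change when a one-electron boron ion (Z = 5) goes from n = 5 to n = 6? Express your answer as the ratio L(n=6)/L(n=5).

L = nℏ depends only on n, so L ∝ n.
L(n=6)/L(n=5) = (6/5)^1 = 6/5

6/5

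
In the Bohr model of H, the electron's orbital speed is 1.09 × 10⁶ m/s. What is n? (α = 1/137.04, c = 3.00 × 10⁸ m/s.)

v_n = Zαc/n ⇒ n = Zαc/v = 1 × 0.00730 × 3.00 × 10⁸ / 1.09 × 10⁶ ≈ 2.01
n = 2

2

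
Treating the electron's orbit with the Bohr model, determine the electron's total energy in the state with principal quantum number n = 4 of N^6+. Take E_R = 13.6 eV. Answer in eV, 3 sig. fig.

E_n = −E_R·Z²/n² = −13.6 × 7²/4² = -41.6 eV

-41.6 eV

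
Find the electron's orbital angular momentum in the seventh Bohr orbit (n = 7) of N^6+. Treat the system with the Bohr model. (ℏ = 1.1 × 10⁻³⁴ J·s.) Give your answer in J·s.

7.7 × 10⁻³⁴ J·s

L_n = nℏ = 7 × 1.1 × 10⁻³⁴ = 7.7 × 10⁻³⁴ J·s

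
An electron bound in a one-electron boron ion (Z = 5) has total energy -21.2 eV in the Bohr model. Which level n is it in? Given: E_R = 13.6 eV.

E_n = −E_R Z²/n² ⇒ n² = E_R Z²/(−E_n) = 13.6 × 5² / 21.2 ≈ 16.04
n = 4

4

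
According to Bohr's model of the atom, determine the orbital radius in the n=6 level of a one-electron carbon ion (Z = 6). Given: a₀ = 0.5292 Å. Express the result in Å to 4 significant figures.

r_n = n²a₀/Z = 6² × 0.5292 / 6
    = 36 × 0.5292 / 6 = 3.175 Å

3.175 Å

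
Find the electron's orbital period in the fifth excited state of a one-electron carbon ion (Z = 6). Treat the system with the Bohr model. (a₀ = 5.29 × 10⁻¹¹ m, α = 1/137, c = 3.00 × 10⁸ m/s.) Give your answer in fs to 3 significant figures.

0.911 fs

r = n²a₀/Z = 6²·5.29 × 10⁻¹¹/6 = 3.17 × 10⁻¹⁰ m
v = Zαc/n = 6·0.00730·3.00 × 10⁸/6 = 2.19 × 10⁶ m/s
T = 2πr/v = 9.11 × 10⁻¹⁶ s = 0.911 fs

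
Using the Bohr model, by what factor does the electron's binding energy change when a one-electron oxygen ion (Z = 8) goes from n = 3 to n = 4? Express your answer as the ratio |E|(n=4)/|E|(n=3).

|E| ∝ Z^2 · n^-2; with Z fixed, |E| ∝ n^-2.
|E|(n=4)/|E|(n=3) = (4/3)^-2 = 9/16

9/16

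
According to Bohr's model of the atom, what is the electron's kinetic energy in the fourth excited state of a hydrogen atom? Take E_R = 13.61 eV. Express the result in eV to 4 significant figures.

For a Coulomb orbit the virial theorem gives K = −E_n.
E_n = −E_R·Z²/n², so K = E_R·Z²/n² = 13.61 × 1²/5² = 0.5444 eV

0.5444 eV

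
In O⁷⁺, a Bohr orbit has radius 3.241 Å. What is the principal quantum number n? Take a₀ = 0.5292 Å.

r_n = n²a₀/Z ⇒ n² = rZ/a₀ = 3.241 × 8 / 0.5292 ≈ 48.99
n = 7

7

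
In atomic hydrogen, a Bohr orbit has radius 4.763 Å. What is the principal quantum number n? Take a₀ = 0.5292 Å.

3

r_n = n²a₀/Z ⇒ n² = rZ/a₀ = 4.763 × 1 / 0.5292 ≈ 9.00
n = 3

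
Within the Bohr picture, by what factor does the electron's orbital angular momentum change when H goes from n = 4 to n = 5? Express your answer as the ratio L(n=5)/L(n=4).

5/4

L = nℏ depends only on n, so L ∝ n.
L(n=5)/L(n=4) = (5/4)^1 = 5/4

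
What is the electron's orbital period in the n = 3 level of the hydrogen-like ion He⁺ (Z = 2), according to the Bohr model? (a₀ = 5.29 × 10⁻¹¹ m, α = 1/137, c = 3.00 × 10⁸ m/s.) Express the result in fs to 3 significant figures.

r = n²a₀/Z = 3²·5.29 × 10⁻¹¹/2 = 2.38 × 10⁻¹⁰ m
v = Zαc/n = 2·0.00730·3.00 × 10⁸/3 = 1.46 × 10⁶ m/s
T = 2πr/v = 1.02 × 10⁻¹⁵ s = 1.02 fs

1.02 fs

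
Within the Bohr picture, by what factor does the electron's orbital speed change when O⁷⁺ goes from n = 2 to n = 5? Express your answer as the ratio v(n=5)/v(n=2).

v ∝ Z^1 · n^-1; with Z fixed, v ∝ n^-1.
v(n=5)/v(n=2) = (5/2)^-1 = 2/5

2/5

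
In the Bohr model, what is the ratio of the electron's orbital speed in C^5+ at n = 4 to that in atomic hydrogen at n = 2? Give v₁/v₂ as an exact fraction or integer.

v ∝ Z^1 · n^-1
v₁/v₂ = (6/1)^1 · (4/2)^-1 = 3

3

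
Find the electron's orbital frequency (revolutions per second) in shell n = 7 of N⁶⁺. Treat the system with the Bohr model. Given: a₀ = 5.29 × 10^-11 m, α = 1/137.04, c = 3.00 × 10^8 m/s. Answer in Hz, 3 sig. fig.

9.41 × 10^14 Hz

r = n²a₀/Z = 3.70 × 10^-10 m, v = Zαc/n = 2.19 × 10^6 m/s
f = v/(2πr) = 9.41 × 10^14 Hz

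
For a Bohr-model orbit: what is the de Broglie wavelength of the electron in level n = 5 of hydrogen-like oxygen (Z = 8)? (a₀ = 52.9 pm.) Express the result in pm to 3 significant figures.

208 pm

The Bohr quantisation condition is nλ = 2πr_n.
r_n = n²a₀/Z = 165 pm
λ = 2πr_n/n = 2π·165/5 = 208 pm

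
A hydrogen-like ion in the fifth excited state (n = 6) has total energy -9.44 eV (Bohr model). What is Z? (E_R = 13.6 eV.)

E_n = −E_R Z²/n² ⇒ Z² = −E_n n²/E_R = 9.44 × 6² / 13.6 ≈ 24.99
Z = 5

5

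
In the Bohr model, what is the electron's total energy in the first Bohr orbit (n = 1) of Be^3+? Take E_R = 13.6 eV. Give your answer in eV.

-218 eV

E_n = −E_R·Z²/n² = −13.6 × 4²/1² = -218 eV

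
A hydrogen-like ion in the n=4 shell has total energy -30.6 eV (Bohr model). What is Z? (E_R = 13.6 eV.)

6

E_n = −E_R Z²/n² ⇒ Z² = −E_n n²/E_R = 30.6 × 4² / 13.6 ≈ 36.00
Z = 6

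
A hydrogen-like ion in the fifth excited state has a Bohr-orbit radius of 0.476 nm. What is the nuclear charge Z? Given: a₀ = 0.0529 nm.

4

r_n = n²a₀/Z ⇒ Z = n²a₀/r = 6² × 0.0529 / 0.476 ≈ 4.00
Z = 4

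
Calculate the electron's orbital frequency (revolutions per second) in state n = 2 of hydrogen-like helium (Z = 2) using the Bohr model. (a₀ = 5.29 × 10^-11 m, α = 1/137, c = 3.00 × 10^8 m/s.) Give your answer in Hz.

r = n²a₀/Z = 1.06 × 10^-10 m, v = Zαc/n = 2.19 × 10^6 m/s
f = v/(2πr) = 3.29 × 10^15 Hz

3.29 × 10^15 Hz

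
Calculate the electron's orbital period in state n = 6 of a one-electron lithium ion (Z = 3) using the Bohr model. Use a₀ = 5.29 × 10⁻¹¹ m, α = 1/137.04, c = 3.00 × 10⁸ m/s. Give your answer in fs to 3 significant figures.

3.64 fs

r = n²a₀/Z = 6²·5.29 × 10⁻¹¹/3 = 6.35 × 10⁻¹⁰ m
v = Zαc/n = 3·0.00730·3.00 × 10⁸/6 = 1.09 × 10⁶ m/s
T = 2πr/v = 3.64 × 10⁻¹⁵ s = 3.64 fs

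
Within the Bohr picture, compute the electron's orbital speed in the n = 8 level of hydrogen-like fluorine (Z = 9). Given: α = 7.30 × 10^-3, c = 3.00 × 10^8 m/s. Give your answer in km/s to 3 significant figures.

2460 km/s

v_n = Zαc/n = 9 × 0.00730 × 3.00 × 10^8 / 8
    = 2460 km/s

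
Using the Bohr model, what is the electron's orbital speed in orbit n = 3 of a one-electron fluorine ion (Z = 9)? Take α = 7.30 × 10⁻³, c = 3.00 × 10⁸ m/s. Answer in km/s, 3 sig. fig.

6570 km/s

v_n = Zαc/n = 9 × 0.00730 × 3.00 × 10⁸ / 3
    = 6570 km/s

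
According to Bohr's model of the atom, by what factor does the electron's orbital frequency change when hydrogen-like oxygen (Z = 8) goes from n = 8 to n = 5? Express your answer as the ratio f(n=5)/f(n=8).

f ∝ Z^2 · n^-3; with Z fixed, f ∝ n^-3.
f(n=5)/f(n=8) = (5/8)^-3 = 512/125

512/125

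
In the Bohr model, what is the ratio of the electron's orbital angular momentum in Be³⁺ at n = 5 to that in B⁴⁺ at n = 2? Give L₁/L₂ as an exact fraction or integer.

5/2

L = nℏ is independent of Z.
L₁/L₂ = n₁/n₂ = 5/2 = 5/2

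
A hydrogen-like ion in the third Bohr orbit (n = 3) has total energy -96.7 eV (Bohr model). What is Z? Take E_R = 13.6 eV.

8

E_n = −E_R Z²/n² ⇒ Z² = −E_n n²/E_R = 96.7 × 3² / 13.6 ≈ 63.99
Z = 8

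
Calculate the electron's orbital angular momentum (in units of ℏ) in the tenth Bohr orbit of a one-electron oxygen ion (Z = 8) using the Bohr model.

10

L_n = nℏ, so L/ℏ = n = 10.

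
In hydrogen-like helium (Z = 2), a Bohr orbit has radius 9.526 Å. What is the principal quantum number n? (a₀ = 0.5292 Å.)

6

r_n = n²a₀/Z ⇒ n² = rZ/a₀ = 9.526 × 2 / 0.5292 ≈ 36.00
n = 6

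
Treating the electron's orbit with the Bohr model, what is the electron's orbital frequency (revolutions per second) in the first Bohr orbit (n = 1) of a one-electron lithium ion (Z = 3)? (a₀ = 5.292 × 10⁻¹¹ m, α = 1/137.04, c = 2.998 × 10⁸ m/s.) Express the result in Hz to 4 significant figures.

r = n²a₀/Z = 1.764 × 10⁻¹¹ m, v = Zαc/n = 6.563 × 10⁶ m/s
f = v/(2πr) = 5.921 × 10¹⁶ Hz

5.921 × 10¹⁶ Hz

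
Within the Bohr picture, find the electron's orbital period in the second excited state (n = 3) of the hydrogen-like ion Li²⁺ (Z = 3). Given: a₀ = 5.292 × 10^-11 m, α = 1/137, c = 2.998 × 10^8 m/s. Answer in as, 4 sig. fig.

455.8 as

r = n²a₀/Z = 3²·5.292 × 10^-11/3 = 1.588 × 10^-10 m
v = Zαc/n = 3·0.007299·2.998 × 10^8/3 = 2.188 × 10^6 m/s
T = 2πr/v = 4.558 × 10^-16 s = 455.8 as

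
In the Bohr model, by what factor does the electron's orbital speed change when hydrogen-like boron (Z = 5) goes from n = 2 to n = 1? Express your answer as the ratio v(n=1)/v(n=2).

v ∝ Z^1 · n^-1; with Z fixed, v ∝ n^-1.
v(n=1)/v(n=2) = (1/2)^-1 = 2

2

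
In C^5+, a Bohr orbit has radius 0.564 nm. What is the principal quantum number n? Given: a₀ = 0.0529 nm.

8

r_n = n²a₀/Z ⇒ n² = rZ/a₀ = 0.564 × 6 / 0.0529 ≈ 63.97
n = 8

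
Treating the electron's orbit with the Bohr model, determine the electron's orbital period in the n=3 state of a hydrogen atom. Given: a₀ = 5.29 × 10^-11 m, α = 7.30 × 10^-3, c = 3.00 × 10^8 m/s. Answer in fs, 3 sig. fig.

4.10 fs

r = n²a₀/Z = 3²·5.29 × 10^-11/1 = 4.76 × 10^-10 m
v = Zαc/n = 1·0.00730·3.00 × 10^8/3 = 7.30 × 10^5 m/s
T = 2πr/v = 4.10 × 10^-15 s = 4.10 fs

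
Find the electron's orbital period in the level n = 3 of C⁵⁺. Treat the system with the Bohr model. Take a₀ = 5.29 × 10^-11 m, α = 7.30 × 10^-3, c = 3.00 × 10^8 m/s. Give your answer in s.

r = n²a₀/Z = 3²·5.29 × 10^-11/6 = 7.94 × 10^-11 m
v = Zαc/n = 6·0.00730·3.00 × 10^8/3 = 4.38 × 10^6 m/s
T = 2πr/v = 1.14 × 10^-16 s

1.14 × 10^-16 s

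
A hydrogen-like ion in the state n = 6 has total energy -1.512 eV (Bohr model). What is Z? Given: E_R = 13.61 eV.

E_n = −E_R Z²/n² ⇒ Z² = −E_n n²/E_R = 1.512 × 6² / 13.61 ≈ 4.00
Z = 2

2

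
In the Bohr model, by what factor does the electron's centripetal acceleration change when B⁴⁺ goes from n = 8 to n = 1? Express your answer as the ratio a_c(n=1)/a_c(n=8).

a_c ∝ Z^3 · n^-4; with Z fixed, a_c ∝ n^-4.
a_c(n=1)/a_c(n=8) = (1/8)^-4 = 4096

4096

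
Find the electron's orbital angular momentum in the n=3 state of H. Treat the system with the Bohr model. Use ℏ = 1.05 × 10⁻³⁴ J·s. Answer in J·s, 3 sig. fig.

3.15 × 10⁻³⁴ J·s

L_n = nℏ = 3 × 1.05 × 10⁻³⁴ = 3.15 × 10⁻³⁴ J·s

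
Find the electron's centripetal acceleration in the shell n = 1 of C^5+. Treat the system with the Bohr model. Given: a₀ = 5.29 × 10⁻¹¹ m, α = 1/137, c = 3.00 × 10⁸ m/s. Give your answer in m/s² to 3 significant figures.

1.96 × 10²⁵ m/s²

r = n²a₀/Z = 8.82 × 10⁻¹² m, v = Zαc/n = 1.31 × 10⁷ m/s
a = v²/r = (1.31 × 10⁷)² / 8.82 × 10⁻¹² = 1.96 × 10²⁵ m/s²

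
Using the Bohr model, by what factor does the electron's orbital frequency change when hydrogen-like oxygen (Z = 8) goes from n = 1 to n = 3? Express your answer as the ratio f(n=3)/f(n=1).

f ∝ Z^2 · n^-3; with Z fixed, f ∝ n^-3.
f(n=3)/f(n=1) = (3/1)^-3 = 1/27

1/27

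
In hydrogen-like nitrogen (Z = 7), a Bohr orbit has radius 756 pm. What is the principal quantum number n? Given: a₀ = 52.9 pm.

r_n = n²a₀/Z ⇒ n² = rZ/a₀ = 756 × 7 / 52.9 ≈ 100.04
n = 10

10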